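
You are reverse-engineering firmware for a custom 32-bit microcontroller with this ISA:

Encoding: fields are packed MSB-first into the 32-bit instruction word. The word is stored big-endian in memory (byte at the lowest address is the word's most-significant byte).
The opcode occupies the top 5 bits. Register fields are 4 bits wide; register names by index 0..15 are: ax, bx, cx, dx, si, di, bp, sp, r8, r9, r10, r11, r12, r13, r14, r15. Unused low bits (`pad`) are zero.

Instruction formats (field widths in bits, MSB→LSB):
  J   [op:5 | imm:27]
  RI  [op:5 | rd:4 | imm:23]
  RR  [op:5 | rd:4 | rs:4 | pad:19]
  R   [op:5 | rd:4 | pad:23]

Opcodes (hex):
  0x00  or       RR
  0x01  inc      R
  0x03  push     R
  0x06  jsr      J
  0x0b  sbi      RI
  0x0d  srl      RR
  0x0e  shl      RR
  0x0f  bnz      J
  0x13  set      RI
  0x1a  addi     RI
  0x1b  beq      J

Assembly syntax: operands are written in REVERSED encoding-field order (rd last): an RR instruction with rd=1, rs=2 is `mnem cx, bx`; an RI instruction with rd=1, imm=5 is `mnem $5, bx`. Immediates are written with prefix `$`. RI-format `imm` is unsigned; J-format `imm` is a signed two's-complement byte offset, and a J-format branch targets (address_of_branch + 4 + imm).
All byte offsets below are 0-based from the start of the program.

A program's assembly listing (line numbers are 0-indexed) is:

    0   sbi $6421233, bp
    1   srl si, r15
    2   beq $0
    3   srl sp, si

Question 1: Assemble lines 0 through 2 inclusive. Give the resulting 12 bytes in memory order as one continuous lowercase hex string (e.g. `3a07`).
5b61faf16fa00000d8000000

line 0 (sbi): pack op=0xb:5|rd=6:4|imm=6421233:23 = 0x5b61faf1; big→ 5b 61 fa f1
line 1 (srl): pack op=0xd:5|rd=15:4|rs=4:4|pad=0:19 = 0x6fa00000; big→ 6f a0 00 00
line 2 (beq): pack op=0x1b:5|imm=0:27 = 0xd8000000; big→ d8 00 00 00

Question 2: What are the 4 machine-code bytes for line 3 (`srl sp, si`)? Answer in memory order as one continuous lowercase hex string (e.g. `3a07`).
L3: srl op=0xd:5|rd=4:4|rs=7:4|pad=0:19 ⇒ 0x6a380000 ⇒ big 6a 38 00 00

6a380000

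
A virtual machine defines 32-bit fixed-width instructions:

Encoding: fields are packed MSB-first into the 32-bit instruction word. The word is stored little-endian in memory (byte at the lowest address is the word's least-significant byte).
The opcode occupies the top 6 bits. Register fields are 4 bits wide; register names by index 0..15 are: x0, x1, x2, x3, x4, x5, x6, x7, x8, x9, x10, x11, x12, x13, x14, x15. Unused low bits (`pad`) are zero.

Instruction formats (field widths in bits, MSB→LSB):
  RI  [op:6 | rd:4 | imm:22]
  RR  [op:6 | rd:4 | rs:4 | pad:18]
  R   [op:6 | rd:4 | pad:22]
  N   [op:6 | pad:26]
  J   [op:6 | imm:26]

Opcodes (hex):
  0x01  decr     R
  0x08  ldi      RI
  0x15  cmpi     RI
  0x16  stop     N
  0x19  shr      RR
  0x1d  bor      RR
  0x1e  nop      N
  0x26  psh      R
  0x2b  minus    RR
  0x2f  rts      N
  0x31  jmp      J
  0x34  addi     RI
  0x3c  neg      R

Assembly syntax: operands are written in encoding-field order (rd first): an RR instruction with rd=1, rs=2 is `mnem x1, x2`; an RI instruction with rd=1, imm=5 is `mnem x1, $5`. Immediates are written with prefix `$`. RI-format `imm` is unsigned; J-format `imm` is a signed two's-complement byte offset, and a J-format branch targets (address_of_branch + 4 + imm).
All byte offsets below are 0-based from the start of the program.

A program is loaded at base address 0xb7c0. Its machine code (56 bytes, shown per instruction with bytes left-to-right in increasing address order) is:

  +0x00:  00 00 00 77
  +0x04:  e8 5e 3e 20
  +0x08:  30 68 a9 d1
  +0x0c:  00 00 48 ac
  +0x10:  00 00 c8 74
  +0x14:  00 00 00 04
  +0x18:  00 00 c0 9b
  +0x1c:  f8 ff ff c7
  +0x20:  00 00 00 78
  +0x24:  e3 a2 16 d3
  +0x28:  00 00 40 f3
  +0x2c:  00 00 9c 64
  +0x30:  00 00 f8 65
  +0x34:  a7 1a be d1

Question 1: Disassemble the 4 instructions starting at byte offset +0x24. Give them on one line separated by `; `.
addi x12, $1483491; neg x13; shr x2, x7; shr x7, x14

[24] e3 a2 16 d3 → 0xd316a2e3
  op=0xd316a2e3>>26=0x34 ⇒ addi (RI)
  rd@[25:22]=0xc ⇒ x12
  imm@[21:0]=0x16a2e3 ⇒ $1483491
[28] 00 00 40 f3 → 0xf3400000
  op=0xf3400000>>26=0x3c ⇒ neg (R)
  rd@[25:22]=0xd ⇒ x13
[2c] 00 00 9c 64 → 0x649c0000
  op=0x649c0000>>26=0x19 ⇒ shr (RR)
  rd@[25:22]=0x2 ⇒ x2
  rs@[21:18]=0x7 ⇒ x7
[30] 00 00 f8 65 → 0x65f80000
  op=0x65f80000>>26=0x19 ⇒ shr (RR)
  rd@[25:22]=0x7 ⇒ x7
  rs@[21:18]=0xe ⇒ x14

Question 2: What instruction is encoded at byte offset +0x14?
[14] 00 00 00 04 → 0x04000000
  op=0x04000000>>26=0x1 ⇒ decr (R)
  rd@[25:22]=0x0 ⇒ x0

decr x0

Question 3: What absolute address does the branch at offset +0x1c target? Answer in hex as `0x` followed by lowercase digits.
0xb7d8

+0x1c: f8 ff ff c7 ⇒ word 0xc7fffff8 (little)
  op=0xc7fffff8>>26=0x31 ⇒ jmp (J)
  imm@[25:0]=0x3fffff8 (s26→-8) ⇒ $-8
  target = base 0xb7c0 + off 0x1c + 4 + imm -8 = 0xb7d8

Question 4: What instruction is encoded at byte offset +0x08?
addi x6, $2713648

off 0x08: read 30 68 a9 d1 as little → 0xd1a96830
  top 6b → 0x34 → addi [RI]
  [25:22] rd=6 = x6
  [21:0] imm=2713648 = $2713648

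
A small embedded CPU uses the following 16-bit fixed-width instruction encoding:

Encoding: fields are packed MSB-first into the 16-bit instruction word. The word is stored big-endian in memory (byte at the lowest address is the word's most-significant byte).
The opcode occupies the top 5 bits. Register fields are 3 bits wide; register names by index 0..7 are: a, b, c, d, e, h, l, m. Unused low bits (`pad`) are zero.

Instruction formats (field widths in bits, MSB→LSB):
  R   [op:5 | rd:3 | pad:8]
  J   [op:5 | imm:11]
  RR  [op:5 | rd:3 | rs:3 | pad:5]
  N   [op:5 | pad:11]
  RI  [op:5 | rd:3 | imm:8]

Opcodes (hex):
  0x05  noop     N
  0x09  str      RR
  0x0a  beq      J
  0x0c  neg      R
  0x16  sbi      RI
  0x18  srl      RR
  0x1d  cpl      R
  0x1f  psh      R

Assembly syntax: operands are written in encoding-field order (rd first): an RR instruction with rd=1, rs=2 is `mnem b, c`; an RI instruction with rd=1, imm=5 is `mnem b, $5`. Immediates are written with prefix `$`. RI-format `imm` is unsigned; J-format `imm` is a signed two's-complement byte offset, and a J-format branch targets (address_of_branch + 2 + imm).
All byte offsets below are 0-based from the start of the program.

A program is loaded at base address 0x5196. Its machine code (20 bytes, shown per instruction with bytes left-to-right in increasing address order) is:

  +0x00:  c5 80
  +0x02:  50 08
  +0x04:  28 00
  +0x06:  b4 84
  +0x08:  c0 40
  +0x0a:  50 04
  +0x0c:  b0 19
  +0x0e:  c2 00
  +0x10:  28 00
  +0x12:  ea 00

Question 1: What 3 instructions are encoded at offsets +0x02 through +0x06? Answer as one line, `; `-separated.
beq $8; noop; sbi e, $132

[02] 50 08 → 0x5008
  op=0x5008>>11=0xa ⇒ beq (J)
  imm@[10:0]=0x8 ⇒ $8
[04] 28 00 → 0x2800
  op=0x2800>>11=0x5 ⇒ noop (N)
[06] b4 84 → 0xb484
  op=0xb484>>11=0x16 ⇒ sbi (RI)
  rd@[10:8]=0x4 ⇒ e
  imm@[7:0]=0x84 ⇒ $132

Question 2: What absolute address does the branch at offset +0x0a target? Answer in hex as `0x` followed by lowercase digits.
0x51a6

off 0x0a: read 50 04 as big → 0x5004
  top 5b → 0xa → beq [J]
  imm: (w>>0)&0x7ff=0x4 → $4
  target = base 0x5196 + off 0x0a + 2 + imm 4 = 0x51a6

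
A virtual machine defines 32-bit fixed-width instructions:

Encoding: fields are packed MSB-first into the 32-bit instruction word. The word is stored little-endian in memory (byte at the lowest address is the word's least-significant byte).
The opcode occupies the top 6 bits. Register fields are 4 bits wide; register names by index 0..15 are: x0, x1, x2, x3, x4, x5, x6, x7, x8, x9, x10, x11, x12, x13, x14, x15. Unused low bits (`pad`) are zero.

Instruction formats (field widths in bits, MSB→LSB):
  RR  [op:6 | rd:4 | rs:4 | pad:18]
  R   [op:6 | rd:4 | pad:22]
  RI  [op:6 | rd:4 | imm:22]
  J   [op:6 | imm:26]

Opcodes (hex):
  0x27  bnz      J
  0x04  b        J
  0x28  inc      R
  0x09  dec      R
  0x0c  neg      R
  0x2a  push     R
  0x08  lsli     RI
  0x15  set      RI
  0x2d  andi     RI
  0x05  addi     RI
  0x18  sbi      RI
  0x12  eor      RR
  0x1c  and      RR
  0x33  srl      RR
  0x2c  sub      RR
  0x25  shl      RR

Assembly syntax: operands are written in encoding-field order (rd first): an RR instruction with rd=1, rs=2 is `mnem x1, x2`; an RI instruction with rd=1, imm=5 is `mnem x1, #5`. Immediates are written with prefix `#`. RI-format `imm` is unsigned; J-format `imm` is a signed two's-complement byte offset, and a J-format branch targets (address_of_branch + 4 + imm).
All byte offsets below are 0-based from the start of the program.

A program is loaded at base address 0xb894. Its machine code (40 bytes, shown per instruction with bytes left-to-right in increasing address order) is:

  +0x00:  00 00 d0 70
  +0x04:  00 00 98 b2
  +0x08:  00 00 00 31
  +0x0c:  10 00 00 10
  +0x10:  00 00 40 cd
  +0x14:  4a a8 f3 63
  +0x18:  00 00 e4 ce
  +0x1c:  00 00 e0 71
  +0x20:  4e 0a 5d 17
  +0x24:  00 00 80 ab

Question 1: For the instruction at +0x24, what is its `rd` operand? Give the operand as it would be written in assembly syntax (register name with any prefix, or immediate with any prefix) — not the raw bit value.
off 0x24: read 00 00 80 ab as little → 0xab800000
  op=0xab800000>>26=0x2a ⇒ push (R)
  rd: (w>>22)&0xf=0xe → x14

x14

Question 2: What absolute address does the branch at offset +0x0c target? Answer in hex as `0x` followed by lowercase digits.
+0x0c: 10 00 00 10 ⇒ word 0x10000010 (little)
  top 6b → 0x4 → b [J]
  imm@[25:0]=0x10 ⇒ #16
  target = base 0xb894 + off 0x0c + 4 + imm 16 = 0xb8b4

0xb8b4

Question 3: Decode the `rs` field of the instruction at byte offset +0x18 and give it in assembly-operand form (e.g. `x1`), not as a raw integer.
x9

[18] 00 00 e4 ce → 0xcee40000
  top 6b → 0x33 → srl [RR]
  rd@[25:22]=0xb ⇒ x11
  rs@[21:18]=0x9 ⇒ x9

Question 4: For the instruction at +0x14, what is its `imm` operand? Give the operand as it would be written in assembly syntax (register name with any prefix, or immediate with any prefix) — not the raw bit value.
#3385418

[14] 4a a8 f3 63 → 0x63f3a84a
  top 6b → 0x18 → sbi [RI]
  [25:22] rd=15 = x15
  [21:0] imm=3385418 = #3385418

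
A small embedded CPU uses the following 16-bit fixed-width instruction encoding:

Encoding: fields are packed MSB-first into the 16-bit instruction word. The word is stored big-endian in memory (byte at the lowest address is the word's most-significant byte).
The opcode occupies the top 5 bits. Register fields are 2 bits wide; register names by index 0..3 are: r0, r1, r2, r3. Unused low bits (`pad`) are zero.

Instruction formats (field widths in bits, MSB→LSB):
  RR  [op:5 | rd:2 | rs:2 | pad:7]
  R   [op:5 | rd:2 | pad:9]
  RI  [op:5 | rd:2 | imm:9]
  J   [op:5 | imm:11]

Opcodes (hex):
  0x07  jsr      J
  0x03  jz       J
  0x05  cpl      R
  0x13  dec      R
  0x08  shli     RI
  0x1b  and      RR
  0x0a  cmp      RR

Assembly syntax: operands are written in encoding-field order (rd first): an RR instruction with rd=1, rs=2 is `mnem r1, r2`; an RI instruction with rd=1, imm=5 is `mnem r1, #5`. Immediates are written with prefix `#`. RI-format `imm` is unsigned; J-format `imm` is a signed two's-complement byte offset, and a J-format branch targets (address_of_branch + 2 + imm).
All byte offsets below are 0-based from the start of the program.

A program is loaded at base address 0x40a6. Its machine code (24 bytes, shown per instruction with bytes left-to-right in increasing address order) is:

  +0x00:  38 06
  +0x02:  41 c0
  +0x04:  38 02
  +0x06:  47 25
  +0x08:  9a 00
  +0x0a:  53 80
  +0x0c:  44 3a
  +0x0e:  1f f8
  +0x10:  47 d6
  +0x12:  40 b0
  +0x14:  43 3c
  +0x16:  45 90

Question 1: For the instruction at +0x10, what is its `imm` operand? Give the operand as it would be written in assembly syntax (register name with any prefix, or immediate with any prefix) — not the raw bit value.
#470

+0x10: 47 d6 ⇒ word 0x47d6 (big)
  top 5b → 0x8 → shli [RI]
  [10:9] rd=3 = r3
  [8:0] imm=470 = #470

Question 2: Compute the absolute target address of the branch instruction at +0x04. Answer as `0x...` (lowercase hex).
+0x04: 38 02 ⇒ word 0x3802 (big)
  op=0x3802>>11=0x7 ⇒ jsr (J)
  imm@[10:0]=0x2 ⇒ #2
  target = base 0x40a6 + off 0x04 + 2 + imm 2 = 0x40ae

0x40ae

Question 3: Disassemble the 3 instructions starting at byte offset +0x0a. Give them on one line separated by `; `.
cmp r1, r3; shli r2, #58; jz #-8

@+0a  big-endian(53 80) = 0x5380
  top 5b → 0xa → cmp [RR]
  [10:9] rd=1 = r1
  [8:7] rs=3 = r3
@+0c  big-endian(44 3a) = 0x443a
  top 5b → 0x8 → shli [RI]
  [10:9] rd=2 = r2
  [8:0] imm=58 = #58
@+0e  big-endian(1f f8) = 0x1ff8
  top 5b → 0x3 → jz [J]
  [10:0] imm=2040 (s11→-8) = #-8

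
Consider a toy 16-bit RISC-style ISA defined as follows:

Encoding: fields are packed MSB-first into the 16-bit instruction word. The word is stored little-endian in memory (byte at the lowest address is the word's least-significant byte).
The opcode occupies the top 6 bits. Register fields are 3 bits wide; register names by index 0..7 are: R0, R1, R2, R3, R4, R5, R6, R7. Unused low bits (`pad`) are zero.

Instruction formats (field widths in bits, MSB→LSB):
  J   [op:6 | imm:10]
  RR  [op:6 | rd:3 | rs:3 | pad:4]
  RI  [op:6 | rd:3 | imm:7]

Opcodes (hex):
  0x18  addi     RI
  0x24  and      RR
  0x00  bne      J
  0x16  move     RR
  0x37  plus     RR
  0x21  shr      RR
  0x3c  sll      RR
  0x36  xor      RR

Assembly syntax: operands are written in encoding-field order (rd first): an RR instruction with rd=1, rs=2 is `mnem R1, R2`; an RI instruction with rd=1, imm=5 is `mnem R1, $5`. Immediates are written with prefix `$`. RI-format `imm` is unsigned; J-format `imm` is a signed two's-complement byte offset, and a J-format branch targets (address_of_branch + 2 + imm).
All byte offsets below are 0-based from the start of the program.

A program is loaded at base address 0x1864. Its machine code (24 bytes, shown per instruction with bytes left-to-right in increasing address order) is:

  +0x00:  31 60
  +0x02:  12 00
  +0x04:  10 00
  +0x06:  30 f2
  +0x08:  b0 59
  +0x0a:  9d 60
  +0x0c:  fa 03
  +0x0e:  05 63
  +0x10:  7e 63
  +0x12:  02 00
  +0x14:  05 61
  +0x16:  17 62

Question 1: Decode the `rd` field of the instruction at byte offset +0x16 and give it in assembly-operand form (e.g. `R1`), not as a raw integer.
R4

+0x16: 17 62 ⇒ word 0x6217 (little)
  opcode bits[15:10]=0x18: addi/RI
  rd@[9:7]=0x4 ⇒ R4
  imm@[6:0]=0x17 ⇒ $23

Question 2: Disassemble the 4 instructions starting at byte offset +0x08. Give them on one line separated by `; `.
move R3, R3; addi R1, $29; bne $-6; addi R6, $5

@+08  little-endian(b0 59) = 0x59b0
  opcode bits[15:10]=0x16: move/RR
  [9:7] rd=3 = R3
  [6:4] rs=3 = R3
@+0a  little-endian(9d 60) = 0x609d
  opcode bits[15:10]=0x18: addi/RI
  [9:7] rd=1 = R1
  [6:0] imm=29 = $29
@+0c  little-endian(fa 03) = 0x03fa
  opcode bits[15:10]=0x0: bne/J
  [9:0] imm=1018 (s10→-6) = $-6
@+0e  little-endian(05 63) = 0x6305
  opcode bits[15:10]=0x18: addi/RI
  [9:7] rd=6 = R6
  [6:0] imm=5 = $5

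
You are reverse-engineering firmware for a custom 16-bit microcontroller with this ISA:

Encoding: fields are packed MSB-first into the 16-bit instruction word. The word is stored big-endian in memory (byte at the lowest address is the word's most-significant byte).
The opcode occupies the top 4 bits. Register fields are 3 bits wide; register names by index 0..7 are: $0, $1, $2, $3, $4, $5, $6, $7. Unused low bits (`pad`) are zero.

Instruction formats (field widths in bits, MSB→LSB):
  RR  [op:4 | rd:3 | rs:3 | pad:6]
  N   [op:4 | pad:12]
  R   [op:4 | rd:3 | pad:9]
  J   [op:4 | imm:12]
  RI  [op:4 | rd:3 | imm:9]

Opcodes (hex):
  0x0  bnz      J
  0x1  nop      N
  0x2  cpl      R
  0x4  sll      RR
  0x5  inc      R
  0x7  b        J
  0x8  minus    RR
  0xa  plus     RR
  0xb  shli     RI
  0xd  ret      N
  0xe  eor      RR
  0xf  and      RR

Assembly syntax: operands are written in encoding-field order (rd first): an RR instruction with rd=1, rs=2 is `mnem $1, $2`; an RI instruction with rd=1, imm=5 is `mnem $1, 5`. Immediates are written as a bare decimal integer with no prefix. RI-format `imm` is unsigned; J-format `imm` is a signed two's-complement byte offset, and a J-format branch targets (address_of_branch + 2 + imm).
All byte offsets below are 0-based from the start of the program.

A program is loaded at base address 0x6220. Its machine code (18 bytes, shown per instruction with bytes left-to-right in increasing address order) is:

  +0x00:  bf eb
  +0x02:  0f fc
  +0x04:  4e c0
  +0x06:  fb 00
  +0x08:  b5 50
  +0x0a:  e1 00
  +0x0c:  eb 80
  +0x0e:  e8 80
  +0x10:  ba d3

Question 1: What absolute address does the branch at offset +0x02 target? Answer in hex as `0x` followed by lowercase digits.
0x6220

[02] 0f fc → 0x0ffc
  opcode bits[15:12]=0x0: bnz/J
  [11:0] imm=4092 (s12→-4) = -4
  target = base 0x6220 + off 0x02 + 2 + imm -4 = 0x6220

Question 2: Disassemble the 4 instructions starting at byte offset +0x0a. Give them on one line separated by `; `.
eor $0, $4; eor $5, $6; eor $4, $2; shli $5, 211

@+0a  big-endian(e1 00) = 0xe100
  opcode bits[15:12]=0xe: eor/RR
  rd: (w>>9)&0x7=0x0 → $0
  rs: (w>>6)&0x7=0x4 → $4
@+0c  big-endian(eb 80) = 0xeb80
  opcode bits[15:12]=0xe: eor/RR
  rd: (w>>9)&0x7=0x5 → $5
  rs: (w>>6)&0x7=0x6 → $6
@+0e  big-endian(e8 80) = 0xe880
  opcode bits[15:12]=0xe: eor/RR
  rd: (w>>9)&0x7=0x4 → $4
  rs: (w>>6)&0x7=0x2 → $2
@+10  big-endian(ba d3) = 0xbad3
  opcode bits[15:12]=0xb: shli/RI
  rd: (w>>9)&0x7=0x5 → $5
  imm: (w>>0)&0x1ff=0xd3 → 211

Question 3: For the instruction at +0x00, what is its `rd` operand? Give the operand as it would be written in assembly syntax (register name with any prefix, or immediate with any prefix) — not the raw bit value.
$7

off 0x00: read bf eb as big → 0xbfeb
  op=0xbfeb>>12=0xb ⇒ shli (RI)
  rd@[11:9]=0x7 ⇒ $7
  imm@[8:0]=0x1eb ⇒ 491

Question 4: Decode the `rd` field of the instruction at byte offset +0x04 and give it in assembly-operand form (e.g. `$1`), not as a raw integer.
$7

off 0x04: read 4e c0 as big → 0x4ec0
  opcode bits[15:12]=0x4: sll/RR
  [11:9] rd=7 = $7
  [8:6] rs=3 = $3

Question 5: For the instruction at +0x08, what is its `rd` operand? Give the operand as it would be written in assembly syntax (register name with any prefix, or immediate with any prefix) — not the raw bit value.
@+08  big-endian(b5 50) = 0xb550
  op=0xb550>>12=0xb ⇒ shli (RI)
  rd: (w>>9)&0x7=0x2 → $2
  imm: (w>>0)&0x1ff=0x150 → 336

$2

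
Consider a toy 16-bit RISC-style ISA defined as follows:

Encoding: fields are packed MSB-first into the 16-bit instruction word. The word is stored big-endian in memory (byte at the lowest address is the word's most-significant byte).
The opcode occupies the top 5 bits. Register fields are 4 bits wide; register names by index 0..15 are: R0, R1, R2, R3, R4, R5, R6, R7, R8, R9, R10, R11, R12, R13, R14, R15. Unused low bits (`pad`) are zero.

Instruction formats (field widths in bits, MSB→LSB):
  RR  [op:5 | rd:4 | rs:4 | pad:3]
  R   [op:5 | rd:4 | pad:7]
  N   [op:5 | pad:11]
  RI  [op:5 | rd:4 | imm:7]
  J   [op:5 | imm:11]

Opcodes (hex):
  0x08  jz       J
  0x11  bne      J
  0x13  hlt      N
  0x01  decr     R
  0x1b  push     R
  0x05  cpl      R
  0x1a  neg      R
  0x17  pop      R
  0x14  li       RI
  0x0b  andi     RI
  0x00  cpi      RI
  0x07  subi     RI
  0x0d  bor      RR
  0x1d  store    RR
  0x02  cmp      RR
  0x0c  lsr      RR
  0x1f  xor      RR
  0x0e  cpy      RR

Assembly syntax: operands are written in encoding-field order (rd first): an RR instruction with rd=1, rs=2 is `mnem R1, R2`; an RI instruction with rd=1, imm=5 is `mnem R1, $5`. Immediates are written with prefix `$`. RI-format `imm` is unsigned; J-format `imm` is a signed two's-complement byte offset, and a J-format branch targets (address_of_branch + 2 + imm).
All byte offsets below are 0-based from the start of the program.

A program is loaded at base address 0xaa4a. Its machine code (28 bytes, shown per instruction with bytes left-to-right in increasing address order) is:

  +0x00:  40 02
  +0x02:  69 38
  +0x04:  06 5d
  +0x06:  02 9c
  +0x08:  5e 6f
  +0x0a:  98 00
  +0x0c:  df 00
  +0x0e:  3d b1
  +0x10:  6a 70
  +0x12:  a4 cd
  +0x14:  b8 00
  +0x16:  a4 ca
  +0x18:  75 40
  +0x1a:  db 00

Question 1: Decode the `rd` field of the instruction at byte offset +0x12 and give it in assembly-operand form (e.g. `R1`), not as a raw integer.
@+12  big-endian(a4 cd) = 0xa4cd
  top 5b → 0x14 → li [RI]
  rd@[10:7]=0x9 ⇒ R9
  imm@[6:0]=0x4d ⇒ $77

R9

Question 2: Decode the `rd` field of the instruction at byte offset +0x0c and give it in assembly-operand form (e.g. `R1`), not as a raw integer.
R14

off 0x0c: read df 00 as big → 0xdf00
  op=0xdf00>>11=0x1b ⇒ push (R)
  rd: (w>>7)&0xf=0xe → R14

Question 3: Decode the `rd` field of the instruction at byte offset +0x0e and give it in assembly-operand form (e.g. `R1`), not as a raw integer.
[0e] 3d b1 → 0x3db1
  top 5b → 0x7 → subi [RI]
  rd: (w>>7)&0xf=0xb → R11
  imm: (w>>0)&0x7f=0x31 → $49

R11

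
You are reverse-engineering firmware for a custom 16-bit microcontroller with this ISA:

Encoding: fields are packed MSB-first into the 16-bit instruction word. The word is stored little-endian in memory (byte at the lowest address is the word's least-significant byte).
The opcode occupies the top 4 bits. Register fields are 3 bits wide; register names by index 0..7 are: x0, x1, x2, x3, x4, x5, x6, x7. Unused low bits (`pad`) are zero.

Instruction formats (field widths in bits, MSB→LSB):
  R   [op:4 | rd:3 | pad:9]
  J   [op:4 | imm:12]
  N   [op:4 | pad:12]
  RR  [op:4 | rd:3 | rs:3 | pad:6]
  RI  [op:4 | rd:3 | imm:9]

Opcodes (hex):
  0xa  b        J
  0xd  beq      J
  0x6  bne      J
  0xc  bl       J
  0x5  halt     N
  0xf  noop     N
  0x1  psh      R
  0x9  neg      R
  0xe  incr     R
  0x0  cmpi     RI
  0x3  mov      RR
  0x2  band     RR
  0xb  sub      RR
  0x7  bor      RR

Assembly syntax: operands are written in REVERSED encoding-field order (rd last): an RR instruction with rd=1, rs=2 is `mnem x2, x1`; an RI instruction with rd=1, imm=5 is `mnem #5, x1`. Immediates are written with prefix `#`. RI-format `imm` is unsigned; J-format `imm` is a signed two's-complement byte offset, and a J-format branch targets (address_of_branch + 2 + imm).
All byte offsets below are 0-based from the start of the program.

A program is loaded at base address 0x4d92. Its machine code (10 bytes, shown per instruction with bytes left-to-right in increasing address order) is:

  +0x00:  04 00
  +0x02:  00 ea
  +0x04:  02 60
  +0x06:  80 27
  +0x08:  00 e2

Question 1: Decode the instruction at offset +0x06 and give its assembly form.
band x6, x3

off 0x06: read 80 27 as little → 0x2780
  op=0x2780>>12=0x2 ⇒ band (RR)
  rd: (w>>9)&0x7=0x3 → x3
  rs: (w>>6)&0x7=0x6 → x6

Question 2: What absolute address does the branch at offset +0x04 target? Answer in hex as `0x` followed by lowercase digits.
0x4d9a

@+04  little-endian(02 60) = 0x6002
  top 4b → 0x6 → bne [J]
  imm@[11:0]=0x2 ⇒ #2
  target = base 0x4d92 + off 0x04 + 2 + imm 2 = 0x4d9a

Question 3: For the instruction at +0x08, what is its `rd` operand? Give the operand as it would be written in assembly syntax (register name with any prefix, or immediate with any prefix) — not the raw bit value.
off 0x08: read 00 e2 as little → 0xe200
  op=0xe200>>12=0xe ⇒ incr (R)
  [11:9] rd=1 = x1

x1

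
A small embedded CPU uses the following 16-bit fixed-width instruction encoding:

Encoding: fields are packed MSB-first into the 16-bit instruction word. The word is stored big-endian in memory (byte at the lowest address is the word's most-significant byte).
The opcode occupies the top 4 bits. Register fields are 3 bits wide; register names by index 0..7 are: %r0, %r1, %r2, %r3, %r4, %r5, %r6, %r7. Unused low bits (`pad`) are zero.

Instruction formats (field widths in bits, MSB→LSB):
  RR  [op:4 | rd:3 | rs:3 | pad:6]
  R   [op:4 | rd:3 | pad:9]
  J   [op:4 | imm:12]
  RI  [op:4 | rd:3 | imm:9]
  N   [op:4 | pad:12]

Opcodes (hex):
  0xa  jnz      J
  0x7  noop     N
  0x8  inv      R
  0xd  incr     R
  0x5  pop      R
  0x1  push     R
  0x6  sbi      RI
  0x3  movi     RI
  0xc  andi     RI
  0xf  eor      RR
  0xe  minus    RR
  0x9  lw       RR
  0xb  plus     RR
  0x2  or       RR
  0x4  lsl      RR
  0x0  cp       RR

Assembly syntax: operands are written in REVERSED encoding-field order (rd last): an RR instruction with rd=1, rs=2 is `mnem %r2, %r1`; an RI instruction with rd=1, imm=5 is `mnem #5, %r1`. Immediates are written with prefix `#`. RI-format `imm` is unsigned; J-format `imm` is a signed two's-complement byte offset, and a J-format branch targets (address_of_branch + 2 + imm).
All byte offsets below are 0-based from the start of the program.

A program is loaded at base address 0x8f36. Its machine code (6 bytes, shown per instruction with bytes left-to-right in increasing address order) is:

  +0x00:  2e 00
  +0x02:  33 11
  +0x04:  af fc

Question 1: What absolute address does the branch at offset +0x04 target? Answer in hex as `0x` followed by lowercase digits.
0x8f38

[04] af fc → 0xaffc
  op=0xaffc>>12=0xa ⇒ jnz (J)
  imm@[11:0]=0xffc (s12→-4) ⇒ #-4
  target = base 0x8f36 + off 0x04 + 2 + imm -4 = 0x8f38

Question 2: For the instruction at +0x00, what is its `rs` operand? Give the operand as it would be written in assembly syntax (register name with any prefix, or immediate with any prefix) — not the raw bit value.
off 0x00: read 2e 00 as big → 0x2e00
  top 4b → 0x2 → or [RR]
  rd: (w>>9)&0x7=0x7 → %r7
  rs: (w>>6)&0x7=0x0 → %r0

%r0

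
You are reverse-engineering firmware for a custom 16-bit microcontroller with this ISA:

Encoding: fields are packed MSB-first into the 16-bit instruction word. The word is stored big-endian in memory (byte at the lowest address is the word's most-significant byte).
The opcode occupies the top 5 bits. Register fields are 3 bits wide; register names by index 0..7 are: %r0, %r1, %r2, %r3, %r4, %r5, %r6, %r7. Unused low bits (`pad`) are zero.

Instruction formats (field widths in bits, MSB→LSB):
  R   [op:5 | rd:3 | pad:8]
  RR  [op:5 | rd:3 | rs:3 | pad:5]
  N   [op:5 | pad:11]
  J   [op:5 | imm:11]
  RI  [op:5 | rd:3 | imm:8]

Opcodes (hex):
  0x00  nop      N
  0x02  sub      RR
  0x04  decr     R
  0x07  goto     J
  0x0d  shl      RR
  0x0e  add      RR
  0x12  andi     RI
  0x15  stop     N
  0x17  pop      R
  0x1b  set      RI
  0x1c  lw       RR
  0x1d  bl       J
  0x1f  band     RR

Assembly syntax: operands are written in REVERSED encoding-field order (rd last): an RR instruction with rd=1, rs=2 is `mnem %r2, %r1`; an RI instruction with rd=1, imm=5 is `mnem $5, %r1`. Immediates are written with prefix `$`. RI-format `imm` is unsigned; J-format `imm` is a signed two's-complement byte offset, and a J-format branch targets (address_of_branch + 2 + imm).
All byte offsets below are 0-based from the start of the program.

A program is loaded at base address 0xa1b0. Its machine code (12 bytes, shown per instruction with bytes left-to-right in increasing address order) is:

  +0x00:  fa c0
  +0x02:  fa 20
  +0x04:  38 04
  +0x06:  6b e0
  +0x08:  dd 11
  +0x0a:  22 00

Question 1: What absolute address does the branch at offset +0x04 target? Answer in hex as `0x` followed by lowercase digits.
0xa1ba

off 0x04: read 38 04 as big → 0x3804
  opcode bits[15:11]=0x7: goto/J
  imm@[10:0]=0x4 ⇒ $4
  target = base 0xa1b0 + off 0x04 + 2 + imm 4 = 0xa1ba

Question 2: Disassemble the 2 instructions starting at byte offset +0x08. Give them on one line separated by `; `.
@+08  big-endian(dd 11) = 0xdd11
  top 5b → 0x1b → set [RI]
  [10:8] rd=5 = %r5
  [7:0] imm=17 = $17
@+0a  big-endian(22 00) = 0x2200
  top 5b → 0x4 → decr [R]
  [10:8] rd=2 = %r2

set $17, %r5; decr %r2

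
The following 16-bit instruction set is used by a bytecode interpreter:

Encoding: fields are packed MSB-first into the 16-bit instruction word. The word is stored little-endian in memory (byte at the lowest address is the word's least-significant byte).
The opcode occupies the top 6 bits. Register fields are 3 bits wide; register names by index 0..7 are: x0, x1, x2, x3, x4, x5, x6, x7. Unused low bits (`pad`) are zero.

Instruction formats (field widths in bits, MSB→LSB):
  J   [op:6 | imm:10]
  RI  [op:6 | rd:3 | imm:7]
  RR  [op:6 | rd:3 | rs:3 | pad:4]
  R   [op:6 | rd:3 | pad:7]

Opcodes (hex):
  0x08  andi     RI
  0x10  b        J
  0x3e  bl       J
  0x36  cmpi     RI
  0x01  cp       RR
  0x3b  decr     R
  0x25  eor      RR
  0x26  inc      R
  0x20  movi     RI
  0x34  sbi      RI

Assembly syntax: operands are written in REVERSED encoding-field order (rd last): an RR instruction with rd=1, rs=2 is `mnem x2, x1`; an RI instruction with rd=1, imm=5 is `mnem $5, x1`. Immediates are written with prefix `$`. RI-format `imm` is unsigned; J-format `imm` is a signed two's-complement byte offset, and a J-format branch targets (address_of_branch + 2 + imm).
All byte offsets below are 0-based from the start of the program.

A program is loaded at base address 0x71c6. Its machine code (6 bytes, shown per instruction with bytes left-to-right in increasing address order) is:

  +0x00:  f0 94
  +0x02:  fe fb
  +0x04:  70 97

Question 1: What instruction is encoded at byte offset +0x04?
[04] 70 97 → 0x9770
  opcode bits[15:10]=0x25: eor/RR
  rd@[9:7]=0x6 ⇒ x6
  rs@[6:4]=0x7 ⇒ x7

eor x7, x6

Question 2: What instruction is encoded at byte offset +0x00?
eor x7, x1

+0x00: f0 94 ⇒ word 0x94f0 (little)
  top 6b → 0x25 → eor [RR]
  rd@[9:7]=0x1 ⇒ x1
  rs@[6:4]=0x7 ⇒ x7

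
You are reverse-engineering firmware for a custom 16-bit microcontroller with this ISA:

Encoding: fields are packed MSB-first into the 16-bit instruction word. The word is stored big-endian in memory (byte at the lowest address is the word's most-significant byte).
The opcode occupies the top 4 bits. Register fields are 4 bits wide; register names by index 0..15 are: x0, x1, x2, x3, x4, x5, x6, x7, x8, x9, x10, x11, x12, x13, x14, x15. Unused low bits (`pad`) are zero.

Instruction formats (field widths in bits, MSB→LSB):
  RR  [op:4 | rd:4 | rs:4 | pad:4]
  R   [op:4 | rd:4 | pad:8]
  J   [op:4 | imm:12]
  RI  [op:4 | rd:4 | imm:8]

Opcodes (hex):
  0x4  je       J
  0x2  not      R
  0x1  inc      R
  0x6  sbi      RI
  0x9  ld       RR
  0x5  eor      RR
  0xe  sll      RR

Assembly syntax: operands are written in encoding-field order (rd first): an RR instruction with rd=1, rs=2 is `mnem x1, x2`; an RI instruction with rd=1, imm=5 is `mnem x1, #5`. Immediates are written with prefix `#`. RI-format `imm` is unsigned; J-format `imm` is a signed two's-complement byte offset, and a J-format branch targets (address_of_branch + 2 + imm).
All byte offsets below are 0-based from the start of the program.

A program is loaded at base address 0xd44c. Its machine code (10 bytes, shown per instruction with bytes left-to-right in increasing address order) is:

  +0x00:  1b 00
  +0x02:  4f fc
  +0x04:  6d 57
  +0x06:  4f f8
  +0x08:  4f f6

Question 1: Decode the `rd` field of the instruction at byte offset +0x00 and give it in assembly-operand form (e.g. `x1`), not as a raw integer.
x11

[00] 1b 00 → 0x1b00
  op=0x1b00>>12=0x1 ⇒ inc (R)
  rd: (w>>8)&0xf=0xb → x11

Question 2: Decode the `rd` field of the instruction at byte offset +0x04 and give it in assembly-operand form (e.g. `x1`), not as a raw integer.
x13

+0x04: 6d 57 ⇒ word 0x6d57 (big)
  opcode bits[15:12]=0x6: sbi/RI
  rd@[11:8]=0xd ⇒ x13
  imm@[7:0]=0x57 ⇒ #87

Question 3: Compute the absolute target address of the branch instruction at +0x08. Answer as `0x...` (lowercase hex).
[08] 4f f6 → 0x4ff6
  opcode bits[15:12]=0x4: je/J
  imm: (w>>0)&0xfff=0xff6 (s12→-10) → #-10
  target = base 0xd44c + off 0x08 + 2 + imm -10 = 0xd44c

0xd44c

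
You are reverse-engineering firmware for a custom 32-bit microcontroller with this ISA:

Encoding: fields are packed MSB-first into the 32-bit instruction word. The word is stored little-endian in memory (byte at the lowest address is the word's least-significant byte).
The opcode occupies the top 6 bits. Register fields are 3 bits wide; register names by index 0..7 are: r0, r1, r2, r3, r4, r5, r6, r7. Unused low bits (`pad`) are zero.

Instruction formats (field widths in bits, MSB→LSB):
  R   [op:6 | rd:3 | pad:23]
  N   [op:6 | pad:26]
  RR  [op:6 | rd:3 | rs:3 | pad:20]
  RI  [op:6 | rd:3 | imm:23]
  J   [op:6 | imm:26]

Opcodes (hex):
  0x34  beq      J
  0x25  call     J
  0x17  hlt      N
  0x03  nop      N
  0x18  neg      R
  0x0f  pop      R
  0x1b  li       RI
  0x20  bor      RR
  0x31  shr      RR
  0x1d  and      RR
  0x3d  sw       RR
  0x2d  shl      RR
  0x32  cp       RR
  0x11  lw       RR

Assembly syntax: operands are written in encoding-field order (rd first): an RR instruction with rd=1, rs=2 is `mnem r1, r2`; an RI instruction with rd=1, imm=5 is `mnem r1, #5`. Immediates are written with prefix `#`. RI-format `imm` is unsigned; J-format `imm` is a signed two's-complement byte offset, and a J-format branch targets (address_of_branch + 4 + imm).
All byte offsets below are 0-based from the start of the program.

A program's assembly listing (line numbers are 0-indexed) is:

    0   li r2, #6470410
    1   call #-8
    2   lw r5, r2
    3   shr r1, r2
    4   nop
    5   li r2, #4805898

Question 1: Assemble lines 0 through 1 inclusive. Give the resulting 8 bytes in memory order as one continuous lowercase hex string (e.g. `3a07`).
0abb626df8ffff97

L0: li op=0x1b:6|rd=2:3|imm=6470410:23 ⇒ 0x6d62bb0a ⇒ little 0a bb 62 6d
L1: call op=0x25:6|imm=-8:26 ⇒ 0x97fffff8 ⇒ little f8 ff ff 97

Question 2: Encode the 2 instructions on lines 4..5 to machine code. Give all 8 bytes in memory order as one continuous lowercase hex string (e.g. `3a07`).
0000000c0a55496d

L4: nop op=0x3:6|pad=0:26 ⇒ 0x0c000000 ⇒ little 00 00 00 0c
L5: li op=0x1b:6|rd=2:3|imm=4805898:23 ⇒ 0x6d49550a ⇒ little 0a 55 49 6d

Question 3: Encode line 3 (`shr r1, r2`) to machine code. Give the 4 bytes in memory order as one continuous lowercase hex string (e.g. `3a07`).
0000a0c4

line 3 (shr): pack op=0x31:6|rd=1:3|rs=2:3|pad=0:20 = 0xc4a00000; little→ 00 00 a0 c4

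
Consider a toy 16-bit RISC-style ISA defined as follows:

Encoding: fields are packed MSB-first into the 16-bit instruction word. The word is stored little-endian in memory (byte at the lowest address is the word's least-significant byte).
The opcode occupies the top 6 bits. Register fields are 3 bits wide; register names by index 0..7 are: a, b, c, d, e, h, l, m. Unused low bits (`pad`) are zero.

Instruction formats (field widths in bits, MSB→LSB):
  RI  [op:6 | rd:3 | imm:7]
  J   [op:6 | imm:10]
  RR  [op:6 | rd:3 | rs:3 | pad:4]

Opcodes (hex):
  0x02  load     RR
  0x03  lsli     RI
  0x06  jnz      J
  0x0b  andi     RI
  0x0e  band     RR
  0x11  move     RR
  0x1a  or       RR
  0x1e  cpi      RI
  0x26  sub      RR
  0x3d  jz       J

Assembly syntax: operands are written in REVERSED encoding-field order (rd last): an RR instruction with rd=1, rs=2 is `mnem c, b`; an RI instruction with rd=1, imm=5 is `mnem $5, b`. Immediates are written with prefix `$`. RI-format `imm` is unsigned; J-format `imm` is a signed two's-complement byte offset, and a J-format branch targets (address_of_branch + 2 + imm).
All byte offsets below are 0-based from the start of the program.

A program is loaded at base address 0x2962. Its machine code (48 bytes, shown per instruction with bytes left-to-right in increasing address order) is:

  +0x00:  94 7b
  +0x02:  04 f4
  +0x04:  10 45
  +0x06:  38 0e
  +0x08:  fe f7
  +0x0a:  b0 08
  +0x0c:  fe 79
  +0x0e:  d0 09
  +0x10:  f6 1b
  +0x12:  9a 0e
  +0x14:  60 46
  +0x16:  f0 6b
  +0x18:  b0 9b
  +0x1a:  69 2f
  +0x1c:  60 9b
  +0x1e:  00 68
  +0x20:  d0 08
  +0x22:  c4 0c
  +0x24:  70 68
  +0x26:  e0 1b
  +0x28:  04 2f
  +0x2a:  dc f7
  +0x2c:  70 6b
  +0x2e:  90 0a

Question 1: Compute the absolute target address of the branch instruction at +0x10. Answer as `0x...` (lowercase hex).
0x296a

[10] f6 1b → 0x1bf6
  opcode bits[15:10]=0x6: jnz/J
  [9:0] imm=1014 (s10→-10) = $-10
  target = base 0x2962 + off 0x10 + 2 + imm -10 = 0x296a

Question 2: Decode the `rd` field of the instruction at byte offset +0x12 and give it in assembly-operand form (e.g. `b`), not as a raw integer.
h

[12] 9a 0e → 0x0e9a
  opcode bits[15:10]=0x3: lsli/RI
  rd@[9:7]=0x5 ⇒ h
  imm@[6:0]=0x1a ⇒ $26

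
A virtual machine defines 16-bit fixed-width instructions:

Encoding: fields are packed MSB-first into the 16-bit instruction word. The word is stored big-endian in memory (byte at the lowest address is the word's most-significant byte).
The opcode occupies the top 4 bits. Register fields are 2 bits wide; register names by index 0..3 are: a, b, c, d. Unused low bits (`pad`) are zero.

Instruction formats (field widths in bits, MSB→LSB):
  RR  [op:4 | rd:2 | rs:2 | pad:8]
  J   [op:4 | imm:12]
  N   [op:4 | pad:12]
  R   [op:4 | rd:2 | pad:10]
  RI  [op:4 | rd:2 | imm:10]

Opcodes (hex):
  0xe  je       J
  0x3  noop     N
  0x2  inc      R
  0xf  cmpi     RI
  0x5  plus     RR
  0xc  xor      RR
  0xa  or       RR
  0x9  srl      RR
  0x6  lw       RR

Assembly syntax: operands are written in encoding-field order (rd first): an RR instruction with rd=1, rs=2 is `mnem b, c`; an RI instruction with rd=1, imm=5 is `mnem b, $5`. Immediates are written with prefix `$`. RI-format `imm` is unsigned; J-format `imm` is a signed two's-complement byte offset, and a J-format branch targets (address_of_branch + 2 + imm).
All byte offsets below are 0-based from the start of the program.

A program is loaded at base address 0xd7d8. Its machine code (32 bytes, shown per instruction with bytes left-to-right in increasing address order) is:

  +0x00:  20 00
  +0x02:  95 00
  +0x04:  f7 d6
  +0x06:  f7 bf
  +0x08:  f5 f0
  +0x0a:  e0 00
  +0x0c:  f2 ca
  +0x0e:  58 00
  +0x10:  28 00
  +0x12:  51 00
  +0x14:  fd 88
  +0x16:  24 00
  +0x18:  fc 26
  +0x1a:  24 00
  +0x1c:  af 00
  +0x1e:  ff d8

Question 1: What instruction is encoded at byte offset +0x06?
+0x06: f7 bf ⇒ word 0xf7bf (big)
  opcode bits[15:12]=0xf: cmpi/RI
  rd@[11:10]=0x1 ⇒ b
  imm@[9:0]=0x3bf ⇒ $959

cmpi b, $959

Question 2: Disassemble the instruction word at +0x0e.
@+0e  big-endian(58 00) = 0x5800
  top 4b → 0x5 → plus [RR]
  rd@[11:10]=0x2 ⇒ c
  rs@[9:8]=0x0 ⇒ a

plus c, a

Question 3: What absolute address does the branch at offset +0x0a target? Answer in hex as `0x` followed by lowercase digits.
0xd7e4

off 0x0a: read e0 00 as big → 0xe000
  top 4b → 0xe → je [J]
  imm: (w>>0)&0xfff=0x0 → $0
  target = base 0xd7d8 + off 0x0a + 2 + imm 0 = 0xd7e4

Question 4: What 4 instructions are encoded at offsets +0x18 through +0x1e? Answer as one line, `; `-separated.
[18] fc 26 → 0xfc26
  top 4b → 0xf → cmpi [RI]
  rd: (w>>10)&0x3=0x3 → d
  imm: (w>>0)&0x3ff=0x26 → $38
[1a] 24 00 → 0x2400
  top 4b → 0x2 → inc [R]
  rd: (w>>10)&0x3=0x1 → b
[1c] af 00 → 0xaf00
  top 4b → 0xa → or [RR]
  rd: (w>>10)&0x3=0x3 → d
  rs: (w>>8)&0x3=0x3 → d
[1e] ff d8 → 0xffd8
  top 4b → 0xf → cmpi [RI]
  rd: (w>>10)&0x3=0x3 → d
  imm: (w>>0)&0x3ff=0x3d8 → $984

cmpi d, $38; inc b; or d, d; cmpi d, $984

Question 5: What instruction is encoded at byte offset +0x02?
+0x02: 95 00 ⇒ word 0x9500 (big)
  opcode bits[15:12]=0x9: srl/RR
  rd@[11:10]=0x1 ⇒ b
  rs@[9:8]=0x1 ⇒ b

srl b, b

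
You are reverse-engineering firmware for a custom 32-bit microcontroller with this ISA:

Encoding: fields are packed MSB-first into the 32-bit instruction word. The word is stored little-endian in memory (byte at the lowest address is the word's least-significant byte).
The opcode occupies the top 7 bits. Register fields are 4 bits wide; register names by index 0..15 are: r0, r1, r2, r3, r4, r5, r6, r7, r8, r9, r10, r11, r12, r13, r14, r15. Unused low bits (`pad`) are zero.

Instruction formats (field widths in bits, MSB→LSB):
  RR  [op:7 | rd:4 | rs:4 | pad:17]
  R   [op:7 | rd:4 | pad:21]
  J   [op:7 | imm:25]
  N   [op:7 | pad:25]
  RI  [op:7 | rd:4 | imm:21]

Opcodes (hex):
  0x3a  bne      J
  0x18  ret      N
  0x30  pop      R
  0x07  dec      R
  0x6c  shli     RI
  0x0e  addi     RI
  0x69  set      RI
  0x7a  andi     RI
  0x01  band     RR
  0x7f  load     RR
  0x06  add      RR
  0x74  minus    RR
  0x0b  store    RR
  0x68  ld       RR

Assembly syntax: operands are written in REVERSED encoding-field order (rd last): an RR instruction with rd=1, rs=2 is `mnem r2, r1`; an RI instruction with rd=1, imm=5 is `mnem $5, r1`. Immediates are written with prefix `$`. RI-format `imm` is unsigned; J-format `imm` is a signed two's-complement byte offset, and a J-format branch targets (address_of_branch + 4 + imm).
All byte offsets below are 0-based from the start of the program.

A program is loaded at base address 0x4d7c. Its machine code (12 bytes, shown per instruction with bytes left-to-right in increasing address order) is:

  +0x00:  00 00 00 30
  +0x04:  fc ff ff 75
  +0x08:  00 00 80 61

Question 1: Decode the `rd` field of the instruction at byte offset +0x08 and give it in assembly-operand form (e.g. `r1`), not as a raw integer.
r12

@+08  little-endian(00 00 80 61) = 0x61800000
  opcode bits[31:25]=0x30: pop/R
  rd@[24:21]=0xc ⇒ r12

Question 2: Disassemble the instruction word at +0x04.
@+04  little-endian(fc ff ff 75) = 0x75fffffc
  opcode bits[31:25]=0x3a: bne/J
  imm: (w>>0)&0x1ffffff=0x1fffffc (s25→-4) → $-4

bne $-4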